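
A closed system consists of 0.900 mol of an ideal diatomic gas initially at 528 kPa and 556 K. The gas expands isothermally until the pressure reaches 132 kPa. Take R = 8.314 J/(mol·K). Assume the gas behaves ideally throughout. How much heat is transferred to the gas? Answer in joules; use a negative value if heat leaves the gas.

5770 J

V₁ = nRT₁/P₁ = 0.900×8.314×556/528 = 7.88 L.
Isothermal: T stays 556 K; PV = const ⇒ V₂ = 31.5 L, P₂ = 132 kPa.
ΔU = 0 (ideal gas, T constant).
W = nRT ln(V₂/V₁) = 0.900×8.314×556×ln(4.00) = 5770 J.
Q = ΔU + W = 5770 J.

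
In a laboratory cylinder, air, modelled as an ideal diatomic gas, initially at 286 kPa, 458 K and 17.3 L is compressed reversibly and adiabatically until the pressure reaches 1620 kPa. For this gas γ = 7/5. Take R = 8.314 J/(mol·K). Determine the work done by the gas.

n = P₁V₁/(RT₁) = 286×17.3/(8.314×458) = 1.30 mol.
Adiabatic: T₂/T₁ = (P₂/P₁)^((γ−1)/γ) ⇒ T₂ = 458×(5.66)^0.286 = 752 K; V₂ = 5.01 L.
ΔU = nCvΔT = 1.30×20.8×(752−458) = 7930 J.
Q = 0 for an adiabatic process, so W = −ΔU = -7930 J.

-7930 J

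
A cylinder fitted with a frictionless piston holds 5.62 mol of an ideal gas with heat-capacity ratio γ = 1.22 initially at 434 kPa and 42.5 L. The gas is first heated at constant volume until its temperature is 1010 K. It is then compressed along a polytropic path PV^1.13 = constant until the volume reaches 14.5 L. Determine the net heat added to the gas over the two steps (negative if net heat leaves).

T₁ = P₁V₁/(nR) = 434×42.5/(5.62×8.314) = 395 K.
Step 1 — Isochoric: V stays 42.5 L; P/T = const ⇒ T₂ = 1010 K, P₂ = 1110 kPa.
W = 0 (no volume change).
ΔU = nCvΔT = 5.62×37.8×(1010−395) = 131000 J.
Q = ΔU = 131000 J.
State after step 1: P = 1110 kPa, V = 42.5 L, T = 1010 K.
Step 2 — Polytropic n=1.13: T₂ = T₁(V₁/V₂)^(n−1) = 1010×(2.93)^0.13 = 1160 K; P₂ = P₁(V₁/V₂)^n = 3740 kPa.
W = (P₁V₁−P₂V₂)/(n−1) = (1110×42.5−3740×14.5)/0.13 = -54500 J.
ΔU = nCvΔT = 5.62×37.8×(1160−1010) = 32200 J.
Q = ΔU + W = -22300 J.
Net over both steps: W = -54500 J, Q = 108000 J, ΔU = 163000 J.

108000 J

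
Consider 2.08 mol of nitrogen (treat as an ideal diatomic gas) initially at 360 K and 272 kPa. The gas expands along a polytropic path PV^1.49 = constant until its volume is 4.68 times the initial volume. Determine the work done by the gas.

V₁ = nRT₁/P₁ = 2.08×8.314×360/272 = 22.9 L.
Polytropic n=1.49: T₂ = T₁(V₁/V₂)^(n−1) = 360×(0.214)^0.49 = 169 K; P₂ = P₁(V₁/V₂)^n = 27.3 kPa.
W = (P₁V₁−P₂V₂)/(n−1) = (272×22.9−27.3×107)/0.49 = 6740 J.

6740 J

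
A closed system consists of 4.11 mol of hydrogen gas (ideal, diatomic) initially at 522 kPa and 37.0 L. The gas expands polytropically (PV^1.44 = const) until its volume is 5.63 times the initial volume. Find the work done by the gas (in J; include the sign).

T₁ = P₁V₁/(nR) = 522×37.0/(4.11×8.314) = 565 K.
Polytropic n=1.44: T₂ = T₁(V₁/V₂)^(n−1) = 565×(0.178)^0.44 = 264 K; P₂ = P₁(V₁/V₂)^n = 43.3 kPa.
W = (P₁V₁−P₂V₂)/(n−1) = (522×37.0−43.3×208)/0.44 = 23400 J.

23400 J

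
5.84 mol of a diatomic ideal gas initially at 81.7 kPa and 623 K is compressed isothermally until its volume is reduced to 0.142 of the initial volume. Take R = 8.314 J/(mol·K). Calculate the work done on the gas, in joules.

V₁ = nRT₁/P₁ = 5.84×8.314×623/81.7 = 370 L.
Isothermal: T stays 623 K; PV = const ⇒ V₂ = 52.6 L, P₂ = 575 kPa.
W = nRT ln(V₂/V₁) = 5.84×8.314×623×ln(0.142) = -59000 J.
Work done on the gas = −W_by = 59000 J.

59000 J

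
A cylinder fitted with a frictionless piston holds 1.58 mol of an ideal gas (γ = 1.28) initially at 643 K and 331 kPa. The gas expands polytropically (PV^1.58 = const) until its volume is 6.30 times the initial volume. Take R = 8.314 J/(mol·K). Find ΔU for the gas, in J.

V₁ = nRT₁/P₁ = 1.58×8.314×643/331 = 25.5 L.
Polytropic n=1.58: T₂ = T₁(V₁/V₂)^(n−1) = 643×(0.159)^0.58 = 221 K; P₂ = P₁(V₁/V₂)^n = 18.1 kPa.
For an ideal gas ΔU = nCvΔT with Cv = R/(γ−1) = 29.7 J/(mol·K).
ΔU = 1.58×29.7×(221−643) = -19800 J.

-19800 J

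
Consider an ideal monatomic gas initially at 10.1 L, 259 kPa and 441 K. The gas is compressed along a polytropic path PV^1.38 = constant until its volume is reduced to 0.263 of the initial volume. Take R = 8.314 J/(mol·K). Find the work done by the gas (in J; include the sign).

n = P₁V₁/(RT₁) = 259×10.1/(8.314×441) = 0.713 mol.
Polytropic n=1.38: T₂ = T₁(V₁/V₂)^(n−1) = 441×(3.80)^0.38 = 733 K; P₂ = P₁(V₁/V₂)^n = 1640 kPa.
W = (P₁V₁−P₂V₂)/(n−1) = (259×10.1−1640×2.66)/0.38 = -4550 J.

-4550 J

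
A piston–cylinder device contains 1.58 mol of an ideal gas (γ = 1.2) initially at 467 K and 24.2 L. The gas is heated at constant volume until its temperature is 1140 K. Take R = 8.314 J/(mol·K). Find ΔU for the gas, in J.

P₁ = nRT₁/V₁ = 1.58×8.314×467/24.2 = 253 kPa.
Isochoric: V stays 24.2 L; P/T = const ⇒ T₂ = 1140 K, P₂ = 619 kPa.
For an ideal gas ΔU = nCvΔT with Cv = R/(γ−1) = 41.6 J/(mol·K).
ΔU = 1.58×41.6×(1140−467) = 44200 J.

44200 J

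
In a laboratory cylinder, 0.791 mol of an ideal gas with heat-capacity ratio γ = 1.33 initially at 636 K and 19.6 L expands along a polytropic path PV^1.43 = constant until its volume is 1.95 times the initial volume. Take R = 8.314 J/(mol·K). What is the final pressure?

82.1 kPa

P₁ = nRT₁/V₁ = 0.791×8.314×636/19.6 = 213 kPa.
Polytropic n=1.43: T₂ = T₁(V₁/V₂)^(n−1) = 636×(0.513)^0.43 = 477 K; P₂ = P₁(V₁/V₂)^n = 82.1 kPa.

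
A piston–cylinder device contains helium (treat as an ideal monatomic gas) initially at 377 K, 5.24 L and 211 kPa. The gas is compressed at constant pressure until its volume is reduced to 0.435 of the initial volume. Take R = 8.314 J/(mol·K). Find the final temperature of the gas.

164 K

Isobaric: P stays 211 kPa; V/T = const ⇒ T₂ = 164 K, V₂ = 2.28 L.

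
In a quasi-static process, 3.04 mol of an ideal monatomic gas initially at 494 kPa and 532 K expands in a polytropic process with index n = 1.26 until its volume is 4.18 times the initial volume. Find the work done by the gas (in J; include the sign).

16100 J

V₁ = nRT₁/P₁ = 3.04×8.314×532/494 = 27.2 L.
Polytropic n=1.26: T₂ = T₁(V₁/V₂)^(n−1) = 532×(0.239)^0.26 = 367 K; P₂ = P₁(V₁/V₂)^n = 81.5 kPa.
W = (P₁V₁−P₂V₂)/(n−1) = (494×27.2−81.5×114)/0.26 = 16100 J.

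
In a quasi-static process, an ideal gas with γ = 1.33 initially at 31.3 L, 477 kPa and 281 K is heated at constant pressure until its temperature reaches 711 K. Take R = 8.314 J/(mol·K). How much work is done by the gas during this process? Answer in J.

n = P₁V₁/(RT₁) = 477×31.3/(8.314×281) = 6.39 mol.
Isobaric: P stays 477 kPa; V/T = const ⇒ T₂ = 711 K, V₂ = 79.2 L.
W = PΔV = 477×(79.2−31.3) kPa·L = 22800 J.

22800 J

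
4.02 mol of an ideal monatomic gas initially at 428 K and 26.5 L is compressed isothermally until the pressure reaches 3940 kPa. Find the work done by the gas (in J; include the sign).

-28400 J

P₁ = nRT₁/V₁ = 4.02×8.314×428/26.5 = 540 kPa.
Isothermal: T stays 428 K; PV = const ⇒ V₂ = 3.63 L, P₂ = 3940 kPa.
W = nRT ln(V₂/V₁) = 4.02×8.314×428×ln(0.137) = -28400 J.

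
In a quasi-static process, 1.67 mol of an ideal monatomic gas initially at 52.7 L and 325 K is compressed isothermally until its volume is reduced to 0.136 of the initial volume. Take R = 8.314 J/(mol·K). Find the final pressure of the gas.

P₁ = nRT₁/V₁ = 1.67×8.314×325/52.7 = 85.6 kPa.
Isothermal: T stays 325 K; PV = const ⇒ V₂ = 7.17 L, P₂ = 630 kPa.

630 kPa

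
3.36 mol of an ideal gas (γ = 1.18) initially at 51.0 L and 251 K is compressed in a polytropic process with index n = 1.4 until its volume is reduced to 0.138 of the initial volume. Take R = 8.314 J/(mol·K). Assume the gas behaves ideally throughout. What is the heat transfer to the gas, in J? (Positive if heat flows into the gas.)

P₁ = nRT₁/V₁ = 3.36×8.314×251/51.0 = 137 kPa.
Polytropic n=1.4: T₂ = T₁(V₁/V₂)^(n−1) = 251×(7.25)^0.40 = 554 K; P₂ = P₁(V₁/V₂)^n = 2200 kPa.
W = (P₁V₁−P₂V₂)/(n−1) = (137×51.0−2200×7.04)/0.40 = -21200 J.
ΔU = nCvΔT = 3.36×46.2×(554−251) = 47100 J.
Q = ΔU + W = 25900 J.

25900 J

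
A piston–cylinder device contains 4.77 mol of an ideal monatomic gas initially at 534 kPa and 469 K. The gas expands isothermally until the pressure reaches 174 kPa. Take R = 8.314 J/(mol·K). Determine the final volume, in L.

107 L

V₁ = nRT₁/P₁ = 4.77×8.314×469/534 = 34.8 L.
Isothermal: T stays 469 K; PV = const ⇒ V₂ = 107 L, P₂ = 174 kPa.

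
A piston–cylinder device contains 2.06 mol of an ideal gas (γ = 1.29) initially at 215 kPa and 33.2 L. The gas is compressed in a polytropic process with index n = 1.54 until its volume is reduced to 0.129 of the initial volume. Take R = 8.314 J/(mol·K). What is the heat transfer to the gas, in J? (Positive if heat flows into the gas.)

23000 J

T₁ = P₁V₁/(nR) = 215×33.2/(2.06×8.314) = 417 K.
Polytropic n=1.54: T₂ = T₁(V₁/V₂)^(n−1) = 417×(7.75)^0.54 = 1260 K; P₂ = P₁(V₁/V₂)^n = 5040 kPa.
W = (P₁V₁−P₂V₂)/(n−1) = (215×33.2−5040×4.28)/0.54 = -26700 J.
ΔU = nCvΔT = 2.06×28.7×(1260−417) = 49800 J.
Q = ΔU + W = 23000 J.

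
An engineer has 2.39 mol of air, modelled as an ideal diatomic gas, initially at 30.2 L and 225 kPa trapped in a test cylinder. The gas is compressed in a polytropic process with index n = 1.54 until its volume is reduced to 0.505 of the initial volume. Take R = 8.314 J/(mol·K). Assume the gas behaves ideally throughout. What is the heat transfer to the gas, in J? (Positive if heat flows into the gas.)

1970 J

T₁ = P₁V₁/(nR) = 225×30.2/(2.39×8.314) = 342 K.
Polytropic n=1.54: T₂ = T₁(V₁/V₂)^(n−1) = 342×(1.98)^0.54 = 495 K; P₂ = P₁(V₁/V₂)^n = 644 kPa.
W = (P₁V₁−P₂V₂)/(n−1) = (225×30.2−644×15.3)/0.54 = -5610 J.
ΔU = nCvΔT = 2.39×20.8×(495−342) = 7580 J.
Q = ΔU + W = 1970 J.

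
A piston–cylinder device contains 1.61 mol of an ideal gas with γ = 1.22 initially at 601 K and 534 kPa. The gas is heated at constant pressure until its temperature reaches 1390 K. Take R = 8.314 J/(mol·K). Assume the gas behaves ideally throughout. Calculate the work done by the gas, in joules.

10600 J

V₁ = nRT₁/P₁ = 1.61×8.314×601/534 = 15.1 L.
Isobaric: P stays 534 kPa; V/T = const ⇒ T₂ = 1390 K, V₂ = 34.8 L.
W = PΔV = 534×(34.8−15.1) kPa·L = 10600 J.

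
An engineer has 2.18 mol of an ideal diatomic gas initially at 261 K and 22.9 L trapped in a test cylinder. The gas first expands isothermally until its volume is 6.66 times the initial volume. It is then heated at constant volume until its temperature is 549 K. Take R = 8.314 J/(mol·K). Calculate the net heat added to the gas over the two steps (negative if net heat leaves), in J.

P₁ = nRT₁/V₁ = 2.18×8.314×261/22.9 = 207 kPa.
Step 1 — Isothermal: T stays 261 K; PV = const ⇒ V₂ = 153 L, P₂ = 31.0 kPa.
ΔU = 0 (ideal gas, T constant).
W = nRT ln(V₂/V₁) = 2.18×8.314×261×ln(6.66) = 8970 J.
Q = ΔU + W = 8970 J.
State after step 1: P = 31.0 kPa, V = 153 L, T = 261 K.
Step 2 — Isochoric: V stays 153 L; P/T = const ⇒ T₂ = 549 K, P₂ = 65.2 kPa.
W = 0 (no volume change).
ΔU = nCvΔT = 2.18×20.8×(549−261) = 13000 J.
Q = ΔU = 13000 J.
Net over both steps: W = 8970 J, Q = 22000 J, ΔU = 13000 J.

22000 J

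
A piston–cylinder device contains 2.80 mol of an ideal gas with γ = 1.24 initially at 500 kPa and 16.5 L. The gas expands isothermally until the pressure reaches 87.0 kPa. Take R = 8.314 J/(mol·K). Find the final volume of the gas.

94.8 L

T₁ = P₁V₁/(nR) = 500×16.5/(2.80×8.314) = 354 K.
Isothermal: T stays 354 K; PV = const ⇒ V₂ = 94.8 L, P₂ = 87.0 kPa.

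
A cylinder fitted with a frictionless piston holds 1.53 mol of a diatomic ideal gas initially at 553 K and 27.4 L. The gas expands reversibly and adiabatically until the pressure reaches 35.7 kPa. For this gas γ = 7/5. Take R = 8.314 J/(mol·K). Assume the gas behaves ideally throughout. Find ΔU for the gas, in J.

-7580 J

P₁ = nRT₁/V₁ = 1.53×8.314×553/27.4 = 257 kPa.
Adiabatic: T₂/T₁ = (P₂/P₁)^((γ−1)/γ) ⇒ T₂ = 553×(0.139)^0.286 = 315 K; V₂ = 112 L.
For an ideal gas ΔU = nCvΔT with Cv = (5/2)R = 20.8 J/(mol·K).
ΔU = 1.53×20.8×(315−553) = -7580 J.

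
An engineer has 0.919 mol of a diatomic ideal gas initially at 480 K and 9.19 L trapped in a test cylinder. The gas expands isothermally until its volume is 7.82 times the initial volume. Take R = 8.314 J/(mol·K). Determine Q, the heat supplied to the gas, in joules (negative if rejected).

P₁ = nRT₁/V₁ = 0.919×8.314×480/9.19 = 399 kPa.
Isothermal: T stays 480 K; PV = const ⇒ V₂ = 71.9 L, P₂ = 51.0 kPa.
ΔU = 0 (ideal gas, T constant).
W = nRT ln(V₂/V₁) = 0.919×8.314×480×ln(7.82) = 7540 J.
Q = ΔU + W = 7540 J.

7540 J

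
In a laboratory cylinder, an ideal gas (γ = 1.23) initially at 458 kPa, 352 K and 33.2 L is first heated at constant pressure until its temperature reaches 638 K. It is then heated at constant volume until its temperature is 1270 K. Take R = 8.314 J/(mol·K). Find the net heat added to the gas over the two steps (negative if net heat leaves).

n = P₁V₁/(RT₁) = 458×33.2/(8.314×352) = 5.20 mol.
Step 1 — Isobaric: P stays 458 kPa; V/T = const ⇒ T₂ = 638 K, V₂ = 60.2 L.
W = PΔV = 458×(60.2−33.2) kPa·L = 12400 J.
ΔU = nCvΔT = 5.20×36.1×(638−352) = 53700 J.
Q = ΔU + W = nCpΔT = 66100 J.
State after step 1: P = 458 kPa, V = 60.2 L, T = 638 K.
Step 2 — Isochoric: V stays 60.2 L; P/T = const ⇒ T₂ = 1270 K, P₂ = 912 kPa.
W = 0 (no volume change).
ΔU = nCvΔT = 5.20×36.1×(1270−638) = 119000 J.
Q = ΔU = 119000 J.
Net over both steps: W = 12400 J, Q = 185000 J, ΔU = 172000 J.

185000 J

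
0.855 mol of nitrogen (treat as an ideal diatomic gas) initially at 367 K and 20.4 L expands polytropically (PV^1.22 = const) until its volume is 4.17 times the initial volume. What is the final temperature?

P₁ = nRT₁/V₁ = 0.855×8.314×367/20.4 = 128 kPa.
Polytropic n=1.22: T₂ = T₁(V₁/V₂)^(n−1) = 367×(0.240)^0.22 = 268 K; P₂ = P₁(V₁/V₂)^n = 22.4 kPa.

268 K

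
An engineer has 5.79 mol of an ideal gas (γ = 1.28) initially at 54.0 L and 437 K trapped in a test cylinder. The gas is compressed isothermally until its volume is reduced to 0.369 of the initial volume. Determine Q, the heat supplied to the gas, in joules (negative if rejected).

-21000 J

P₁ = nRT₁/V₁ = 5.79×8.314×437/54.0 = 390 kPa.
Isothermal: T stays 437 K; PV = const ⇒ V₂ = 19.9 L, P₂ = 1060 kPa.
ΔU = 0 (ideal gas, T constant).
W = nRT ln(V₂/V₁) = 5.79×8.314×437×ln(0.369) = -21000 J.
Q = ΔU + W = -21000 J.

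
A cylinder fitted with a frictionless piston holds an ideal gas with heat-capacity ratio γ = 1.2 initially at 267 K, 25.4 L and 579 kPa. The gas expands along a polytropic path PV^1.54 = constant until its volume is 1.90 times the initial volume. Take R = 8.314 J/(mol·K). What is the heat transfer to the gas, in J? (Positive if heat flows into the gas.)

-13600 J

n = P₁V₁/(RT₁) = 579×25.4/(8.314×267) = 6.63 mol.
Polytropic n=1.54: T₂ = T₁(V₁/V₂)^(n−1) = 267×(0.526)^0.54 = 189 K; P₂ = P₁(V₁/V₂)^n = 215 kPa.
W = (P₁V₁−P₂V₂)/(n−1) = (579×25.4−215×48.3)/0.54 = 7980 J.
ΔU = nCvΔT = 6.63×41.6×(189−267) = -21500 J.
Q = ΔU + W = -13600 J.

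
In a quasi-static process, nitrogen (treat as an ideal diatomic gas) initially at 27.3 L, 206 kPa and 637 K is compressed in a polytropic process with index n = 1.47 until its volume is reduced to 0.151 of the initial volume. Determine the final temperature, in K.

Polytropic n=1.47: T₂ = T₁(V₁/V₂)^(n−1) = 637×(6.62)^0.47 = 1550 K; P₂ = P₁(V₁/V₂)^n = 3320 kPa.

1550 K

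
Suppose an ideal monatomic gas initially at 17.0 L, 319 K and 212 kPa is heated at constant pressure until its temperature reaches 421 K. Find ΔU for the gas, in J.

n = P₁V₁/(RT₁) = 212×17.0/(8.314×319) = 1.36 mol.
Isobaric: P stays 212 kPa; V/T = const ⇒ T₂ = 421 K, V₂ = 22.4 L.
For an ideal gas ΔU = nCvΔT with Cv = (3/2)R = 12.5 J/(mol·K).
ΔU = 1.36×12.5×(421−319) = 1730 J.

1730 J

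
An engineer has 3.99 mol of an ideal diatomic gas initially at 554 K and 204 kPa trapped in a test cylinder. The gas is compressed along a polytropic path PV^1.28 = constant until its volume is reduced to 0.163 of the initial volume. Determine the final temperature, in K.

V₁ = nRT₁/P₁ = 3.99×8.314×554/204 = 90.1 L.
Polytropic n=1.28: T₂ = T₁(V₁/V₂)^(n−1) = 554×(6.13)^0.28 = 921 K; P₂ = P₁(V₁/V₂)^n = 2080 kPa.

921 K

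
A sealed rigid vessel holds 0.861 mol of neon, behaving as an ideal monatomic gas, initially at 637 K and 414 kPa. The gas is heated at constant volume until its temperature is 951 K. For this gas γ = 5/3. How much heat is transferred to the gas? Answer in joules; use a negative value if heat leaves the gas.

3370 J

V₁ = nRT₁/P₁ = 0.861×8.314×637/414 = 11.0 L.
Isochoric: V stays 11.0 L; P/T = const ⇒ T₂ = 951 K, P₂ = 618 kPa.
W = 0 (no volume change).
ΔU = nCvΔT = 0.861×12.5×(951−637) = 3370 J.
Q = ΔU = 3370 J.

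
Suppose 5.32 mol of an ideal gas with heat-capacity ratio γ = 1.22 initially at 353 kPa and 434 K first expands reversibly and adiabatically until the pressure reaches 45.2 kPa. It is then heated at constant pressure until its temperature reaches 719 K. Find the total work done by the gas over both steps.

V₁ = nRT₁/P₁ = 5.32×8.314×434/353 = 54.4 L.
Step 1 — Adiabatic: T₂/T₁ = (P₂/P₁)^((γ−1)/γ) ⇒ T₂ = 434×(0.128)^0.180 = 300 K; V₂ = 293 L.
ΔU = nCvΔT = 5.32×37.8×(300−434) = -27000 J.
Q = 0 for an adiabatic process, so W = −ΔU = 27000 J.
State after step 1: P = 45.2 kPa, V = 293 L, T = 300 K.
Step 2 — Isobaric: P stays 45.2 kPa; V/T = const ⇒ T₂ = 719 K, V₂ = 704 L.
W = PΔV = 45.2×(704−293) kPa·L = 18600 J.
ΔU = nCvΔT = 5.32×37.8×(719−300) = 84300 J.
Q = ΔU + W = nCpΔT = 103000 J.
Net over both steps: W = 45600 J, Q = 103000 J, ΔU = 57300 J.

45600 J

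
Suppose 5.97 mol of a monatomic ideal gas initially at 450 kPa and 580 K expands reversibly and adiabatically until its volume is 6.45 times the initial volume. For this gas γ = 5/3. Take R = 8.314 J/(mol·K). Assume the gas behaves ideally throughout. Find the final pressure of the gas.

20.1 kPa

V₁ = nRT₁/P₁ = 5.97×8.314×580/450 = 64.0 L.
Adiabatic: TV^(γ−1) = const ⇒ T₂ = 580×(0.155)^0.667 = 167 K; PV^γ = const ⇒ P₂ = 20.1 kPa.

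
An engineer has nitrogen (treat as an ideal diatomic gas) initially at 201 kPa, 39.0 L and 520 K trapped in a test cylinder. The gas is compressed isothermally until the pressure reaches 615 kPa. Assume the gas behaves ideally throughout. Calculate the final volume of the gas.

12.7 L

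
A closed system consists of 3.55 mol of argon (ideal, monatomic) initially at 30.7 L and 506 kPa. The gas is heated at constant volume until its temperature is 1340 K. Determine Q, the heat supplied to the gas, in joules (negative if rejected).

36000 J

T₁ = P₁V₁/(nR) = 506×30.7/(3.55×8.314) = 526 K.
Isochoric: V stays 30.7 L; P/T = const ⇒ T₂ = 1340 K, P₂ = 1290 kPa.
W = 0 (no volume change).
ΔU = nCvΔT = 3.55×12.5×(1340−526) = 36000 J.
Q = ΔU = 36000 J.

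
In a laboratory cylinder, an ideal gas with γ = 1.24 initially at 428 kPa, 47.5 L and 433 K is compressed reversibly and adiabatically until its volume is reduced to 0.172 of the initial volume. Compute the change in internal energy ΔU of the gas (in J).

44500 J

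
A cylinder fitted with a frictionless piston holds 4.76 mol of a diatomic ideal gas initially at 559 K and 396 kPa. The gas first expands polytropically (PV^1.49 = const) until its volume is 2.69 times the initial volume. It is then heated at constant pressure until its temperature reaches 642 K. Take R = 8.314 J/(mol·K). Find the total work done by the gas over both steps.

V₁ = nRT₁/P₁ = 4.76×8.314×559/396 = 55.9 L.
Step 1 — Polytropic n=1.49: T₂ = T₁(V₁/V₂)^(n−1) = 559×(0.372)^0.49 = 344 K; P₂ = P₁(V₁/V₂)^n = 90.6 kPa.
W = (P₁V₁−P₂V₂)/(n−1) = (396×55.9−90.6×150)/0.49 = 17300 J.
ΔU = nCvΔT = 4.76×20.8×(344−559) = -21200 J.
Q = ΔU + W = -3900 J.
State after step 1: P = 90.6 kPa, V = 150 L, T = 344 K.
Step 2 — Isobaric: P stays 90.6 kPa; V/T = const ⇒ T₂ = 642 K, V₂ = 280 L.
W = PΔV = 90.6×(280−150) kPa·L = 11800 J.
ΔU = nCvΔT = 4.76×20.8×(642−344) = 29500 J.
Q = ΔU + W = nCpΔT = 41200 J.
Net over both steps: W = 29100 J, Q = 37300 J, ΔU = 8210 J.

29100 J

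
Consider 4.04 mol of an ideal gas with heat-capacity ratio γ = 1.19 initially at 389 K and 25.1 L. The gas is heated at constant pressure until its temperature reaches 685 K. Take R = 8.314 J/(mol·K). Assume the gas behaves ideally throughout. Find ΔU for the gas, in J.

P₁ = nRT₁/V₁ = 4.04×8.314×389/25.1 = 521 kPa.
Isobaric: P stays 521 kPa; V/T = const ⇒ T₂ = 685 K, V₂ = 44.2 L.
For an ideal gas ΔU = nCvΔT with Cv = R/(γ−1) = 43.8 J/(mol·K).
ΔU = 4.04×43.8×(685−389) = 52300 J.

52300 J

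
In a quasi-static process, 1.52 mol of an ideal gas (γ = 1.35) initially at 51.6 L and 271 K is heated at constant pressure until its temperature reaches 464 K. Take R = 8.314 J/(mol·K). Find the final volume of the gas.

88.3 L

P₁ = nRT₁/V₁ = 1.52×8.314×271/51.6 = 66.4 kPa.
Isobaric: P stays 66.4 kPa; V/T = const ⇒ T₂ = 464 K, V₂ = 88.3 L.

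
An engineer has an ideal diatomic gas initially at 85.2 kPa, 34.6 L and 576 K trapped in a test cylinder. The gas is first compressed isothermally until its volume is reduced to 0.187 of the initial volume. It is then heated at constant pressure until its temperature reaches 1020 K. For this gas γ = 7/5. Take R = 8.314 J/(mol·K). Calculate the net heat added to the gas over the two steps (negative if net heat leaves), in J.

3010 J

n = P₁V₁/(RT₁) = 85.2×34.6/(8.314×576) = 0.616 mol.
Step 1 — Isothermal: T stays 576 K; PV = const ⇒ V₂ = 6.47 L, P₂ = 456 kPa.
ΔU = 0 (ideal gas, T constant).
W = nRT ln(V₂/V₁) = 0.616×8.314×576×ln(0.187) = -4940 J.
Q = ΔU + W = -4940 J.
State after step 1: P = 456 kPa, V = 6.47 L, T = 576 K.
Step 2 — Isobaric: P stays 456 kPa; V/T = const ⇒ T₂ = 1020 K, V₂ = 11.5 L.
W = PΔV = 456×(11.5−6.47) kPa·L = 2270 J.
ΔU = nCvΔT = 0.616×20.8×(1020−576) = 5680 J.
Q = ΔU + W = nCpΔT = 7950 J.
Net over both steps: W = -2670 J, Q = 3010 J, ΔU = 5680 J.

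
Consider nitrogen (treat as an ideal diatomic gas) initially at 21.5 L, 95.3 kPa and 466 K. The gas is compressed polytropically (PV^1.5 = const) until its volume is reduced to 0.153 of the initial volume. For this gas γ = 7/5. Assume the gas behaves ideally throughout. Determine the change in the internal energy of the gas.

7970 J

n = P₁V₁/(RT₁) = 95.3×21.5/(8.314×466) = 0.529 mol.
Polytropic n=1.5: T₂ = T₁(V₁/V₂)^(n−1) = 466×(6.54)^0.50 = 1190 K; P₂ = P₁(V₁/V₂)^n = 1590 kPa.
For an ideal gas ΔU = nCvΔT with Cv = (5/2)R = 20.8 J/(mol·K).
ΔU = 0.529×20.8×(1190−466) = 7970 J.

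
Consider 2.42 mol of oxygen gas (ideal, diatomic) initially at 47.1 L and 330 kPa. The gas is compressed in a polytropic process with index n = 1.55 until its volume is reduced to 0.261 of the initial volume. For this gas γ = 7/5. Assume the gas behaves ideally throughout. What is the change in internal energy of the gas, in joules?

T₁ = P₁V₁/(nR) = 330×47.1/(2.42×8.314) = 773 K.
Polytropic n=1.55: T₂ = T₁(V₁/V₂)^(n−1) = 773×(3.83)^0.55 = 1620 K; P₂ = P₁(V₁/V₂)^n = 2650 kPa.
For an ideal gas ΔU = nCvΔT with Cv = (5/2)R = 20.8 J/(mol·K).
ΔU = 2.42×20.8×(1620−773) = 42500 J.

42500 J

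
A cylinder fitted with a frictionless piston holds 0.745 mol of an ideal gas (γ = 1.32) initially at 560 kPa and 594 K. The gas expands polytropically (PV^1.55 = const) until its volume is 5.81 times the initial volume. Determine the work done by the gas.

4150 J

V₁ = nRT₁/P₁ = 0.745×8.314×594/560 = 6.57 L.
Polytropic n=1.55: T₂ = T₁(V₁/V₂)^(n−1) = 594×(0.172)^0.55 = 226 K; P₂ = P₁(V₁/V₂)^n = 36.6 kPa.
W = (P₁V₁−P₂V₂)/(n−1) = (560×6.57−36.6×38.2)/0.55 = 4150 J.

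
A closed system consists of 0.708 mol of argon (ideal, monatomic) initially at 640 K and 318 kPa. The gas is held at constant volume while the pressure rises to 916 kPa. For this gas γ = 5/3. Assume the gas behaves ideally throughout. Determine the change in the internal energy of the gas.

V₁ = nRT₁/P₁ = 0.708×8.314×640/318 = 11.8 L.
Isochoric: V stays 11.8 L; P/T = const ⇒ T₂ = 1840 K, P₂ = 916 kPa.
For an ideal gas ΔU = nCvΔT with Cv = (3/2)R = 12.5 J/(mol·K).
ΔU = 0.708×12.5×(1840−640) = 10600 J.

10600 J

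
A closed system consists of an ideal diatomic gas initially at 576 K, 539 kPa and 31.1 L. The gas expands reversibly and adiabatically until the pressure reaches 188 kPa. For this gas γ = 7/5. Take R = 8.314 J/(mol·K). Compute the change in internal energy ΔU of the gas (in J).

n = P₁V₁/(RT₁) = 539×31.1/(8.314×576) = 3.50 mol.
Adiabatic: T₂/T₁ = (P₂/P₁)^((γ−1)/γ) ⇒ T₂ = 576×(0.349)^0.286 = 426 K; V₂ = 66.0 L.
For an ideal gas ΔU = nCvΔT with Cv = (5/2)R = 20.8 J/(mol·K).
ΔU = 3.50×20.8×(426−576) = -10900 J.

-10900 J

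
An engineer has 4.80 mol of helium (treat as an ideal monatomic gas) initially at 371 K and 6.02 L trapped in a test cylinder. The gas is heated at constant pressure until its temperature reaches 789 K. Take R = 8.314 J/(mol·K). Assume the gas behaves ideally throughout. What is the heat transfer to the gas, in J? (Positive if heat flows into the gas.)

P₁ = nRT₁/V₁ = 4.80×8.314×371/6.02 = 2460 kPa.
Isobaric: P stays 2460 kPa; V/T = const ⇒ T₂ = 789 K, V₂ = 12.8 L.
W = PΔV = 2460×(12.8−6.02) kPa·L = 16700 J.
ΔU = nCvΔT = 4.80×12.5×(789−371) = 25000 J.
Q = ΔU + W = nCpΔT = 41700 J.

41700 J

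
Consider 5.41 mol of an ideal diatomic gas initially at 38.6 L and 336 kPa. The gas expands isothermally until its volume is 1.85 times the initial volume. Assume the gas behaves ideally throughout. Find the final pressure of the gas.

T₁ = P₁V₁/(nR) = 336×38.6/(5.41×8.314) = 288 K.
Isothermal: T stays 288 K; PV = const ⇒ V₂ = 71.4 L, P₂ = 182 kPa.

182 kPa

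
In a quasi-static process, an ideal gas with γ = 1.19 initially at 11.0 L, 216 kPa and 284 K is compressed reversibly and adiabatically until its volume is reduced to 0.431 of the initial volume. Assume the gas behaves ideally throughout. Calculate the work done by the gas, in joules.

-2170 J

n = P₁V₁/(RT₁) = 216×11.0/(8.314×284) = 1.01 mol.
Adiabatic: TV^(γ−1) = const ⇒ T₂ = 284×(2.32)^0.190 = 333 K; PV^γ = const ⇒ P₂ = 588 kPa.
ΔU = nCvΔT = 1.01×43.8×(333−284) = 2170 J.
Q = 0 for an adiabatic process, so W = −ΔU = -2170 J.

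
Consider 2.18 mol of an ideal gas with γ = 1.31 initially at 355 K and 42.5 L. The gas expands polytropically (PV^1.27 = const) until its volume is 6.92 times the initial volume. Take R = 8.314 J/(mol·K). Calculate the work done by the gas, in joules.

P₁ = nRT₁/V₁ = 2.18×8.314×355/42.5 = 151 kPa.
Polytropic n=1.27: T₂ = T₁(V₁/V₂)^(n−1) = 355×(0.145)^0.27 = 211 K; P₂ = P₁(V₁/V₂)^n = 13.0 kPa.
W = (P₁V₁−P₂V₂)/(n−1) = (151×42.5−13.0×294)/0.27 = 9700 J.

9700 J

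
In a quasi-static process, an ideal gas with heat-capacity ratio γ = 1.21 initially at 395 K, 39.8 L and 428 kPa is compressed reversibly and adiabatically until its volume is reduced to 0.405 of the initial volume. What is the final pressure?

1280 kPa

Adiabatic: TV^(γ−1) = const ⇒ T₂ = 395×(2.47)^0.210 = 478 K; PV^γ = const ⇒ P₂ = 1280 kPa.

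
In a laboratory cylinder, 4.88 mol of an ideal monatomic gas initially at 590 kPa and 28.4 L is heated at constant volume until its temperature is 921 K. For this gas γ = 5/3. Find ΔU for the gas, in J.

T₁ = P₁V₁/(nR) = 590×28.4/(4.88×8.314) = 413 K.
Isochoric: V stays 28.4 L; P/T = const ⇒ T₂ = 921 K, P₂ = 1320 kPa.
For an ideal gas ΔU = nCvΔT with Cv = (3/2)R = 12.5 J/(mol·K).
ΔU = 4.88×12.5×(921−413) = 30900 J.

30900 J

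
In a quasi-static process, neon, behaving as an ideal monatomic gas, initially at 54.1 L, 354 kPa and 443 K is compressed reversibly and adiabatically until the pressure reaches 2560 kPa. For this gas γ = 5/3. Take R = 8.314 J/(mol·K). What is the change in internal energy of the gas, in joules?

34700 J

n = P₁V₁/(RT₁) = 354×54.1/(8.314×443) = 5.20 mol.
Adiabatic: T₂/T₁ = (P₂/P₁)^((γ−1)/γ) ⇒ T₂ = 443×(7.23)^0.400 = 977 K; V₂ = 16.5 L.
For an ideal gas ΔU = nCvΔT with Cv = (3/2)R = 12.5 J/(mol·K).
ΔU = 5.20×12.5×(977−443) = 34700 J.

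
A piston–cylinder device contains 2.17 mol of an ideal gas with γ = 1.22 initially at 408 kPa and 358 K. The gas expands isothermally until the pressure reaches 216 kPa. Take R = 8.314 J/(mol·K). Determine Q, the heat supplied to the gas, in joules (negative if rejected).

V₁ = nRT₁/P₁ = 2.17×8.314×358/408 = 15.8 L.
Isothermal: T stays 358 K; PV = const ⇒ V₂ = 29.9 L, P₂ = 216 kPa.
ΔU = 0 (ideal gas, T constant).
W = nRT ln(V₂/V₁) = 2.17×8.314×358×ln(1.89) = 4110 J.
Q = ΔU + W = 4110 J.

4110 J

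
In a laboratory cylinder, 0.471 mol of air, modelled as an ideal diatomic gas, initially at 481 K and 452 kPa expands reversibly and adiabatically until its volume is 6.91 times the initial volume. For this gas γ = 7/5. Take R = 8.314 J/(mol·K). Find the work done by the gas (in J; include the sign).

V₁ = nRT₁/P₁ = 0.471×8.314×481/452 = 4.17 L.
Adiabatic: TV^(γ−1) = const ⇒ T₂ = 481×(0.145)^0.400 = 222 K; PV^γ = const ⇒ P₂ = 30.2 kPa.
ΔU = nCvΔT = 0.471×20.8×(222−481) = -2540 J.
Q = 0 for an adiabatic process, so W = −ΔU = 2540 J.

2540 J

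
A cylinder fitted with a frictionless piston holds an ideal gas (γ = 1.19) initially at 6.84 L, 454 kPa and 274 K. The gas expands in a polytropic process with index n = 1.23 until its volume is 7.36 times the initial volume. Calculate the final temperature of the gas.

173 K

Polytropic n=1.23: T₂ = T₁(V₁/V₂)^(n−1) = 274×(0.136)^0.23 = 173 K; P₂ = P₁(V₁/V₂)^n = 39.0 kPa.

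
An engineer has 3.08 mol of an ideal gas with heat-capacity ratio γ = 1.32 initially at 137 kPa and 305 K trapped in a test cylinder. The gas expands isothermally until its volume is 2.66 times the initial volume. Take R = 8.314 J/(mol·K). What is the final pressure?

V₁ = nRT₁/P₁ = 3.08×8.314×305/137 = 57.0 L.
Isothermal: T stays 305 K; PV = const ⇒ V₂ = 152 L, P₂ = 51.5 kPa.

51.5 kPa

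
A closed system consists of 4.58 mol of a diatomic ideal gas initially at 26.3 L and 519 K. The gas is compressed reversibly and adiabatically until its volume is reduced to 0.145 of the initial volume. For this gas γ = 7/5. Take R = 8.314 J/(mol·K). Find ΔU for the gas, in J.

57600 J

P₁ = nRT₁/V₁ = 4.58×8.314×519/26.3 = 751 kPa.
Adiabatic: TV^(γ−1) = const ⇒ T₂ = 519×(6.90)^0.400 = 1120 K; PV^γ = const ⇒ P₂ = 11200 kPa.
For an ideal gas ΔU = nCvΔT with Cv = (5/2)R = 20.8 J/(mol·K).
ΔU = 4.58×20.8×(1120−519) = 57600 J.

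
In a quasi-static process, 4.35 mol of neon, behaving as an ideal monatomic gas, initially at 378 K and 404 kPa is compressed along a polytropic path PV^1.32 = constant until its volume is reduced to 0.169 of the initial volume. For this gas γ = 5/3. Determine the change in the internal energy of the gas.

V₁ = nRT₁/P₁ = 4.35×8.314×378/404 = 33.8 L.
Polytropic n=1.32: T₂ = T₁(V₁/V₂)^(n−1) = 378×(5.92)^0.32 = 668 K; P₂ = P₁(V₁/V₂)^n = 4220 kPa.
For an ideal gas ΔU = nCvΔT with Cv = (3/2)R = 12.5 J/(mol·K).
ΔU = 4.35×12.5×(668−378) = 15700 J.

15700 J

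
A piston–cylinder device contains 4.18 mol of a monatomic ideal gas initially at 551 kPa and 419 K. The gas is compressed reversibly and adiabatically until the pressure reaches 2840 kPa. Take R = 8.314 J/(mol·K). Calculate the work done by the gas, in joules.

-20200 J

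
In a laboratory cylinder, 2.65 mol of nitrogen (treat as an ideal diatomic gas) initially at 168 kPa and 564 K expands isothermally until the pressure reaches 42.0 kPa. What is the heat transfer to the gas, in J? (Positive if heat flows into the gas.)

17200 J

V₁ = nRT₁/P₁ = 2.65×8.314×564/168 = 74.0 L.
Isothermal: T stays 564 K; PV = const ⇒ V₂ = 296 L, P₂ = 42.0 kPa.
ΔU = 0 (ideal gas, T constant).
W = nRT ln(V₂/V₁) = 2.65×8.314×564×ln(4.00) = 17200 J.
Q = ΔU + W = 17200 J.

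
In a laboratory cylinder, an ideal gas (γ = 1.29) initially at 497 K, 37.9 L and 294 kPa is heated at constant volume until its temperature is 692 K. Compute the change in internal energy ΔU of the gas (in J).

n = P₁V₁/(RT₁) = 294×37.9/(8.314×497) = 2.70 mol.
Isochoric: V stays 37.9 L; P/T = const ⇒ T₂ = 692 K, P₂ = 409 kPa.
For an ideal gas ΔU = nCvΔT with Cv = R/(γ−1) = 28.7 J/(mol·K).
ΔU = 2.70×28.7×(692−497) = 15100 J.

15100 J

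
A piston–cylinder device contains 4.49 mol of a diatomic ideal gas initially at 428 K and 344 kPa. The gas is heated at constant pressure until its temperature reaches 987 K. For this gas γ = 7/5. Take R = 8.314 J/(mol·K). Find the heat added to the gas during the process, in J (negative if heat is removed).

V₁ = nRT₁/P₁ = 4.49×8.314×428/344 = 46.4 L.
Isobaric: P stays 344 kPa; V/T = const ⇒ T₂ = 987 K, V₂ = 107 L.
W = PΔV = 344×(107−46.4) kPa·L = 20900 J.
ΔU = nCvΔT = 4.49×20.8×(987−428) = 52200 J.
Q = ΔU + W = nCpΔT = 73000 J.

73000 J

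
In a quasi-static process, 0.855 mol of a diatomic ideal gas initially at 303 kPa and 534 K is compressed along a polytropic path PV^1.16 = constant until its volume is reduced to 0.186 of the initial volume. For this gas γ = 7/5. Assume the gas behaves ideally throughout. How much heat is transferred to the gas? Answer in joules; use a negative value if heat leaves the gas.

-4400 J

V₁ = nRT₁/P₁ = 0.855×8.314×534/303 = 12.5 L.
Polytropic n=1.16: T₂ = T₁(V₁/V₂)^(n−1) = 534×(5.38)^0.16 = 699 K; P₂ = P₁(V₁/V₂)^n = 2130 kPa.
W = (P₁V₁−P₂V₂)/(n−1) = (303×12.5−2130×2.33)/0.16 = -7330 J.
ΔU = nCvΔT = 0.855×20.8×(699−534) = 2930 J.
Q = ΔU + W = -4400 J.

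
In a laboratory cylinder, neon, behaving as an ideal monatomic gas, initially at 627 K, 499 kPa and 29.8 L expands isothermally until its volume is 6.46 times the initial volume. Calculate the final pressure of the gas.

77.2 kPa

Isothermal: T stays 627 K; PV = const ⇒ V₂ = 193 L, P₂ = 77.2 kPa.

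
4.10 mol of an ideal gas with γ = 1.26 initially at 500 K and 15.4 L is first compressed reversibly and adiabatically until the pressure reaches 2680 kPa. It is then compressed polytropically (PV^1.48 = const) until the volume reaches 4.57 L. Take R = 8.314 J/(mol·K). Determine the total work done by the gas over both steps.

-25000 J

P₁ = nRT₁/V₁ = 4.10×8.314×500/15.4 = 1110 kPa.
Step 1 — Adiabatic: T₂/T₁ = (P₂/P₁)^((γ−1)/γ) ⇒ T₂ = 500×(2.42)^0.206 = 600 K; V₂ = 7.63 L.
ΔU = nCvΔT = 4.10×32.0×(600−500) = 13100 J.
Q = 0 for an adiabatic process, so W = −ΔU = -13100 J.
State after step 1: P = 2680 kPa, V = 7.63 L, T = 600 K.
Step 2 — Polytropic n=1.48: T₂ = T₁(V₁/V₂)^(n−1) = 600×(1.67)^0.48 = 768 K; P₂ = P₁(V₁/V₂)^n = 5730 kPa.
W = (P₁V₁−P₂V₂)/(n−1) = (2680×7.63−5730×4.57)/0.48 = -11900 J.
ΔU = nCvΔT = 4.10×32.0×(768−600) = 22000 J.
Q = ΔU + W = 10100 J.
Net over both steps: W = -25000 J, Q = 10100 J, ΔU = 35100 J.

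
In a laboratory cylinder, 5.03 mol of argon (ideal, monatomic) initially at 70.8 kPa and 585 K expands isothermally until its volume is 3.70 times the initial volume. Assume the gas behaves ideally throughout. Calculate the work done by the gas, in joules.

V₁ = nRT₁/P₁ = 5.03×8.314×585/70.8 = 346 L.
Isothermal: T stays 585 K; PV = const ⇒ V₂ = 1280 L, P₂ = 19.1 kPa.
W = nRT ln(V₂/V₁) = 5.03×8.314×585×ln(3.70) = 32000 J.

32000 J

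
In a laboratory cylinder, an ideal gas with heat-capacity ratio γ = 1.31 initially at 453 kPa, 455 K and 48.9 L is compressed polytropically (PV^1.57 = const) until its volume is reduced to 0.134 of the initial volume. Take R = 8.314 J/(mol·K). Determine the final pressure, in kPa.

Polytropic n=1.57: T₂ = T₁(V₁/V₂)^(n−1) = 455×(7.46)^0.57 = 1430 K; P₂ = P₁(V₁/V₂)^n = 10600 kPa.

10600 kPa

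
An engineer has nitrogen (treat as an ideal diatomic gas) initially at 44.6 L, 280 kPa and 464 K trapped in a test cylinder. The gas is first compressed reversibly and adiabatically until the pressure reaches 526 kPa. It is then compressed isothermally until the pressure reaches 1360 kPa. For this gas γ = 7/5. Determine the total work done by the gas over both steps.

-20400 J

n = P₁V₁/(RT₁) = 280×44.6/(8.314×464) = 3.24 mol.
Step 1 — Adiabatic: T₂/T₁ = (P₂/P₁)^((γ−1)/γ) ⇒ T₂ = 464×(1.88)^0.286 = 556 K; V₂ = 28.4 L.
ΔU = nCvΔT = 3.24×20.8×(556−464) = 6160 J.
Q = 0 for an adiabatic process, so W = −ΔU = -6160 J.
State after step 1: P = 526 kPa, V = 28.4 L, T = 556 K.
Step 2 — Isothermal: T stays 556 K; PV = const ⇒ V₂ = 11.0 L, P₂ = 1360 kPa.
ΔU = 0 (ideal gas, T constant).
W = nRT ln(V₂/V₁) = 3.24×8.314×556×ln(0.387) = -14200 J.
Q = ΔU + W = -14200 J.
Net over both steps: W = -20400 J, Q = -14200 J, ΔU = 6160 J.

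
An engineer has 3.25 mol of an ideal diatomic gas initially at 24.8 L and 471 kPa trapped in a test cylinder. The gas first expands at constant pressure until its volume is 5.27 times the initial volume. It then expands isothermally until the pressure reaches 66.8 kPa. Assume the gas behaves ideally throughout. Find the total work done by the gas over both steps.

170000 J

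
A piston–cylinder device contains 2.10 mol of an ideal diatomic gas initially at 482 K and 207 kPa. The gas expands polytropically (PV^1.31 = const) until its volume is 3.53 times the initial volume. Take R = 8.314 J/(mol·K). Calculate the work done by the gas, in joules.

8790 J

V₁ = nRT₁/P₁ = 2.10×8.314×482/207 = 40.7 L.
Polytropic n=1.31: T₂ = T₁(V₁/V₂)^(n−1) = 482×(0.283)^0.31 = 326 K; P₂ = P₁(V₁/V₂)^n = 39.7 kPa.
W = (P₁V₁−P₂V₂)/(n−1) = (207×40.7−39.7×144)/0.31 = 8790 J.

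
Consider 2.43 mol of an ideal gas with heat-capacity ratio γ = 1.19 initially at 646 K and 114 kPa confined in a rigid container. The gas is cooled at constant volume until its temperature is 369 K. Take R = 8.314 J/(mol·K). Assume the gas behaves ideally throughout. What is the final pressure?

65.1 kPa

V₁ = nRT₁/P₁ = 2.43×8.314×646/114 = 114 L.
Isochoric: V stays 114 L; P/T = const ⇒ T₂ = 369 K, P₂ = 65.1 kPa.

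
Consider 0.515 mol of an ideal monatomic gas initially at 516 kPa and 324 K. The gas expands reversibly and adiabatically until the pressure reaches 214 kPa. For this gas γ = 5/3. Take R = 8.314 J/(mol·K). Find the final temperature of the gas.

V₁ = nRT₁/P₁ = 0.515×8.314×324/516 = 2.69 L.
Adiabatic: T₂/T₁ = (P₂/P₁)^((γ−1)/γ) ⇒ T₂ = 324×(0.415)^0.400 = 228 K; V₂ = 4.56 L.

228 K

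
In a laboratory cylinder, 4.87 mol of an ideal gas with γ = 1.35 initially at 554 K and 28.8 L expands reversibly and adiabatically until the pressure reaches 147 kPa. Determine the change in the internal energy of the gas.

P₁ = nRT₁/V₁ = 4.87×8.314×554/28.8 = 779 kPa.
Adiabatic: T₂/T₁ = (P₂/P₁)^((γ−1)/γ) ⇒ T₂ = 554×(0.189)^0.259 = 360 K; V₂ = 99.0 L.
For an ideal gas ΔU = nCvΔT with Cv = R/(γ−1) = 23.8 J/(mol·K).
ΔU = 4.87×23.8×(360−554) = -22500 J.

-22500 J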